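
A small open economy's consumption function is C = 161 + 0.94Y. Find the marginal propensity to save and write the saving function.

MPS = 1 − MPC = 1 − 0.94 = 0.06
S = Y − C = -161 + 0.06Y

MPS = 0.06; S = -161 + 0.06Y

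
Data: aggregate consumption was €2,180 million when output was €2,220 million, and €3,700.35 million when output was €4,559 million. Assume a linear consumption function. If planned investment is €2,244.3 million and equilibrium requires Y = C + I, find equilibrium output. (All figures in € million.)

Y = 8518

MPC = (3700.35 − 2180)/(4559 − 2220) = 1520.35/2339 = 0.65
a = 2180 − 0.65(2220) = 737
Equilibrium: Y = 737 + 0.65Y + 2244.3
0.35Y = 2981.3, so Y = 2981.3/0.35 = 8518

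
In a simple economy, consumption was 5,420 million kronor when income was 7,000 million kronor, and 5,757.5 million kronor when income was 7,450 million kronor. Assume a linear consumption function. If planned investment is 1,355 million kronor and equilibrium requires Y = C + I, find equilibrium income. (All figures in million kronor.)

MPC = (5757.5 − 5420)/(7450 − 7000) = 337.5/450 = 0.75
a = 5420 − 0.75(7000) = 170
Equilibrium: Y = 170 + 0.75Y + 1355
0.25Y = 1525, so Y = 1525/0.25 = 6100

Y = 6100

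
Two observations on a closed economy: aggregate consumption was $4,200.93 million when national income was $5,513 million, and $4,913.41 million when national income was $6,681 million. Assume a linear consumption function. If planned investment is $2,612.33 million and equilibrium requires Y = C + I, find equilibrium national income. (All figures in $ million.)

Y = 8847

MPC = (4913.41 − 4200.93)/(6681 − 5513) = 712.48/1168 = 0.61
a = 4200.93 − 0.61(5513) = 838
Equilibrium: Y = 838 + 0.61Y + 2612.33
0.39Y = 3450.33, so Y = 3450.33/0.39 = 8847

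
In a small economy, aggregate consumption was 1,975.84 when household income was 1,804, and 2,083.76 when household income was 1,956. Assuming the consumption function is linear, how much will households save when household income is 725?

S = -484.75

MPC = (2083.76 − 1975.84)/(1956 − 1804) = 107.92/152 = 0.71
a = 1975.84 − 0.71(1804) = 1975.84 − 1280.84 = 695
C = 695 + 0.71(725) = 1209.75
S = 725 − 1209.75 = -484.75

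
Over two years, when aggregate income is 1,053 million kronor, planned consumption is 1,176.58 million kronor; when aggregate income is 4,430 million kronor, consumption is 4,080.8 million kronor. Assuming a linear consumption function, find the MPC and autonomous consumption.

MPC = 0.86; a = 271

MPC = ΔC/ΔY = (4080.8 − 1176.58)/(4430 − 1053) = 2904.22/3377 = 0.86
a = C − MPC·Y = 1176.58 − 0.86(1053) = 1176.58 − 905.58 = 271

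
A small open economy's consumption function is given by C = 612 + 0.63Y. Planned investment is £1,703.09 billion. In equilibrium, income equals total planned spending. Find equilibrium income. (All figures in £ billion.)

Y = C + I = 612 + 0.63Y + 1703.09
Y − 0.63Y = 2315.09
0.37Y = 2315.09, so Y = 2315.09/0.37 = 6257

Y = 6257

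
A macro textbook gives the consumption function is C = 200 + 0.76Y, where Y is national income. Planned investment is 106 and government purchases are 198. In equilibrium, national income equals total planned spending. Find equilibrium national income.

Y = C + I + G = 200 + 0.76Y + 106 + 198
Y − 0.76Y = 504
0.24Y = 504, so Y = 504/0.24 = 2100

Y = 2100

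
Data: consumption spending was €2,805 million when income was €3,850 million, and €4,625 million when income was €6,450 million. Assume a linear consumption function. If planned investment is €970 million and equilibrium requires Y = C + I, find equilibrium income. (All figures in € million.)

Y = 3600

MPC = (4625 − 2805)/(6450 − 3850) = 1820/2600 = 0.7
a = 2805 − 0.7(3850) = 110
Equilibrium: Y = 110 + 0.7Y + 970
0.3Y = 1080, so Y = 1080/0.3 = 3600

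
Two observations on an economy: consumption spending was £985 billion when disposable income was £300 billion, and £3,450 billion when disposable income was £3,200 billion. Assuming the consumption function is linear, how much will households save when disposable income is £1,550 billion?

S = -497.5

MPC = (3450 − 985)/(3200 − 300) = 2465/2900 = 0.85
a = 985 − 0.85(300) = 985 − 255 = 730
C = 730 + 0.85(1550) = 2047.5
S = 1550 − 2047.5 = -497.5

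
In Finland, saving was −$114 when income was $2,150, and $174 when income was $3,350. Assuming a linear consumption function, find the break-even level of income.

MPS = ΔS/ΔY = (174 − (-114))/(3350 − 2150) = 288/1200 = 0.24
MPC = 1 − MPS = 0.76
From S(2150) = -114: −a + 0.24(2150) = -114, so a = 516 − (-114) = 630
Break-even (S = 0): Y = a/MPS = 630/0.24 = 2625

Y = 2625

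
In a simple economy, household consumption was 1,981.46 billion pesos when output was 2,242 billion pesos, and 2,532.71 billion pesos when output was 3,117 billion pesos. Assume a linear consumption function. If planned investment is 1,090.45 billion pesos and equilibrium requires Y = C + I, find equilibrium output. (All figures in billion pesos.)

Y = 4485

MPC = (2532.71 − 1981.46)/(3117 − 2242) = 551.25/875 = 0.63
a = 1981.46 − 0.63(2242) = 569
Equilibrium: Y = 569 + 0.63Y + 1090.45
0.37Y = 1659.45, so Y = 1659.45/0.37 = 4485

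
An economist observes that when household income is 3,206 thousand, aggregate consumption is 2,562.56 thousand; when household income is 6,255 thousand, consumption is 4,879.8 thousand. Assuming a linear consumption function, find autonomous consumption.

MPC = ΔC/ΔY = (4879.8 − 2562.56)/(6255 − 3206) = 2317.24/3049 = 0.76
a = C − MPC·Y = 2562.56 − 0.76(3206) = 2562.56 − 2436.56 = 126

a = 126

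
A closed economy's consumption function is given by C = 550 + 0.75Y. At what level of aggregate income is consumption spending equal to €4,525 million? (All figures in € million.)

550 + 0.75Y = 4525
0.75Y = 3975, so Y = 3975/0.75 = 5300

Y = 5300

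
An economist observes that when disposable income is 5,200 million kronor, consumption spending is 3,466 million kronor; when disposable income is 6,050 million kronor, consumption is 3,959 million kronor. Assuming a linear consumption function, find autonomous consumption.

a = 450

MPC = ΔC/ΔY = (3959 − 3466)/(6050 − 5200) = 493/850 = 0.58
a = C − MPC·Y = 3466 − 0.58(5200) = 3466 − 3016 = 450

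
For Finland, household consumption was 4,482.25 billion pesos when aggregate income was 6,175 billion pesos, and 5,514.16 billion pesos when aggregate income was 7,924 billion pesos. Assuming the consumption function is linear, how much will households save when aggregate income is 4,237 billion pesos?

MPC = (5514.16 − 4482.25)/(7924 − 6175) = 1031.91/1749 = 0.59
a = 4482.25 − 0.59(6175) = 4482.25 − 3643.25 = 839
C = 839 + 0.59(4237) = 3338.83
S = 4237 − 3338.83 = 898.17

S = 898.17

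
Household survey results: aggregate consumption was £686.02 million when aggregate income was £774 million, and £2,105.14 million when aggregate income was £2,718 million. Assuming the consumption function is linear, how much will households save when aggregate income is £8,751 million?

S = 2241.77

MPC = (2105.14 − 686.02)/(2718 − 774) = 1419.12/1944 = 0.73
a = 686.02 − 0.73(774) = 686.02 − 565.02 = 121
C = 121 + 0.73(8751) = 6509.23
S = 8751 − 6509.23 = 2241.77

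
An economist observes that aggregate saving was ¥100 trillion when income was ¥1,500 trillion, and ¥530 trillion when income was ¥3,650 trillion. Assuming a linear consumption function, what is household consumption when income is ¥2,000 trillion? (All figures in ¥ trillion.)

MPS = ΔS/ΔY = (530 − 100)/(3650 − 1500) = 430/2150 = 0.2
MPC = 1 − MPS = 0.8
Autonomous saving = 100 − 0.2(1500) = -200, so a = 200
C = 200 + 0.8(2000) = 200 + 1600 = 1800

C = 1800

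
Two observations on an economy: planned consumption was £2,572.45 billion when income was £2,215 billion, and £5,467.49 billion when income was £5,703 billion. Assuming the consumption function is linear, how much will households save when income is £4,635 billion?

MPC = (5467.49 − 2572.45)/(5703 − 2215) = 2895.04/3488 = 0.83
a = 2572.45 − 0.83(2215) = 2572.45 − 1838.45 = 734
C = 734 + 0.83(4635) = 4581.05
S = 4635 − 4581.05 = 53.95

S = 53.95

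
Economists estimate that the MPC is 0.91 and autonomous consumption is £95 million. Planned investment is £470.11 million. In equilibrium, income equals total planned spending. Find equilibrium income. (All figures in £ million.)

Y = 6279

Y = C + I = 95 + 0.91Y + 470.11
Y − 0.91Y = 565.11
0.09Y = 565.11, so Y = 565.11/0.09 = 6279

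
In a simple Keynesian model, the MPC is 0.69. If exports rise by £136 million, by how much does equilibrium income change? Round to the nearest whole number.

ΔY ≈ 439

The multiplier is 1/(1 − MPC) = 1/0.31.
ΔY = 136/0.31 = 438.71 ≈ 439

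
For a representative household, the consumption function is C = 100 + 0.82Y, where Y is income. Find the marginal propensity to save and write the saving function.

MPS = 0.18; S = -100 + 0.18Y

MPS = 1 − MPC = 1 − 0.82 = 0.18
S = Y − C = -100 + 0.18Y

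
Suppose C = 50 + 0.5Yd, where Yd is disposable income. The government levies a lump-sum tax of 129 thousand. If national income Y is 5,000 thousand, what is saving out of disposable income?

S = 2385.5

Yd = Y − T = 5000 − 129 = 4871
C = 50 + 0.5(4871) = 50 + 2435.5 = 2485.5
S = Yd − C = 4871 − 2485.5 = 2385.5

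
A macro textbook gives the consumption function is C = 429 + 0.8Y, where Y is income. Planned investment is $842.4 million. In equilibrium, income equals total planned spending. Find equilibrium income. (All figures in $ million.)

Y = 6357

Y = C + I = 429 + 0.8Y + 842.4
Y − 0.8Y = 1271.4
0.2Y = 1271.4, so Y = 1271.4/0.2 = 6357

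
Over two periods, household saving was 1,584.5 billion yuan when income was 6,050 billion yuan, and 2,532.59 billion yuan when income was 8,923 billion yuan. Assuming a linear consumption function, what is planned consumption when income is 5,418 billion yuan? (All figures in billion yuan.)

MPS = ΔS/ΔY = (2532.59 − 1584.5)/(8923 − 6050) = 948.09/2873 = 0.33
MPC = 1 − MPS = 0.67
Autonomous saving = 1584.5 − 0.33(6050) = -412, so a = 412
C = 412 + 0.67(5418) = 412 + 3630.06 = 4042.06

C = 4042.06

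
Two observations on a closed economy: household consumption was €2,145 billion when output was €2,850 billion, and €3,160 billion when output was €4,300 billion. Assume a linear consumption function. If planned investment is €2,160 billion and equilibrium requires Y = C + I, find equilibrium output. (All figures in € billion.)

MPC = (3160 − 2145)/(4300 − 2850) = 1015/1450 = 0.7
a = 2145 − 0.7(2850) = 150
Equilibrium: Y = 150 + 0.7Y + 2160
0.3Y = 2310, so Y = 2310/0.3 = 7700

Y = 7700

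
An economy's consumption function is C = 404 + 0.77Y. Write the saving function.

S = -404 + 0.23Y

S = Y − C = Y − (404 + 0.77Y) = -404 + (1 − 0.77)Y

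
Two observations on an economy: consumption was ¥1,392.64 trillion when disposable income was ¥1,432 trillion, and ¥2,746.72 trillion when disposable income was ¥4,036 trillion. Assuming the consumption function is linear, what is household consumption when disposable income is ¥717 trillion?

C = 1020.84

MPC = (2746.72 − 1392.64)/(4036 − 1432) = 1354.08/2604 = 0.52
a = 1392.64 − 0.52(1432) = 1392.64 − 744.64 = 648
C = 648 + 0.52(717) = 648 + 372.84 = 1020.84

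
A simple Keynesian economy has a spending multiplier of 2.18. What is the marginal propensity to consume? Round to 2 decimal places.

k = 1/(1 − MPC), so 1 − MPC = 1/k = 1/2.18 = 0.4587
MPC = 1 − 0.4587 = 0.54

MPC = 0.54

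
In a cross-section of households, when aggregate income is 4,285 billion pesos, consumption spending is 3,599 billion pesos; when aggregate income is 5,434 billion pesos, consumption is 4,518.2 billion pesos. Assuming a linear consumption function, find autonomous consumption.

a = 171

MPC = ΔC/ΔY = (4518.2 − 3599)/(5434 − 4285) = 919.2/1149 = 0.8
a = C − MPC·Y = 3599 − 0.8(4285) = 3599 − 3428 = 171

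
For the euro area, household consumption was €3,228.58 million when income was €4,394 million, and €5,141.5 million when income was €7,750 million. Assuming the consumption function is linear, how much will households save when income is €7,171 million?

S = 2359.53

MPC = (5141.5 − 3228.58)/(7750 − 4394) = 1912.92/3356 = 0.57
a = 3228.58 − 0.57(4394) = 3228.58 − 2504.58 = 724
C = 724 + 0.57(7171) = 4811.47
S = 7171 − 4811.47 = 2359.53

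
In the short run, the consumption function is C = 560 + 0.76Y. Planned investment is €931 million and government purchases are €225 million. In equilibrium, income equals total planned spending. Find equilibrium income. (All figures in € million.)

Y = 7150

Y = C + I + G = 560 + 0.76Y + 931 + 225
Y − 0.76Y = 1716
0.24Y = 1716, so Y = 1716/0.24 = 7150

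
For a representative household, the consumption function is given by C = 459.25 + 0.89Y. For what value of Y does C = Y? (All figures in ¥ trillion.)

Y = 4175

At break-even, C = Y: 459.25 + 0.89Y = Y
0.11Y = 459.25, so Y = 459.25/0.11 = 4175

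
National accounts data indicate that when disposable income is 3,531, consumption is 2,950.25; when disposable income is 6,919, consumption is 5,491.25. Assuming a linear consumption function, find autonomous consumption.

a = 302

MPC = ΔC/ΔY = (5491.25 − 2950.25)/(6919 − 3531) = 2541/3388 = 0.75
a = C − MPC·Y = 2950.25 − 0.75(3531) = 2950.25 − 2648.25 = 302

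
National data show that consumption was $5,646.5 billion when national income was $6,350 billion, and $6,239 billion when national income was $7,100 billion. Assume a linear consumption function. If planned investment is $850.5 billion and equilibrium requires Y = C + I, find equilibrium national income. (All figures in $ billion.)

Y = 7050

MPC = (6239 − 5646.5)/(7100 − 6350) = 592.5/750 = 0.79
a = 5646.5 − 0.79(6350) = 630
Equilibrium: Y = 630 + 0.79Y + 850.5
0.21Y = 1480.5, so Y = 1480.5/0.21 = 7050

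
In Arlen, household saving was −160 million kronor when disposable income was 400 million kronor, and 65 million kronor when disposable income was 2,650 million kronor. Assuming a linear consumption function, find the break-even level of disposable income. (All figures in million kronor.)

MPS = ΔS/ΔY = (65 − (-160))/(2650 − 400) = 225/2250 = 0.1
MPC = 1 − MPS = 0.9
From S(400) = -160: −a + 0.1(400) = -160, so a = 40 − (-160) = 200
Break-even (S = 0): Y = a/MPS = 200/0.1 = 2000

Y = 2000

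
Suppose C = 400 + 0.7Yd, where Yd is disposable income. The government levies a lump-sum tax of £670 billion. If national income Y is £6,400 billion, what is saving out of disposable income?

S = 1319

Yd = Y − T = 6400 − 670 = 5730
C = 400 + 0.7(5730) = 400 + 4011 = 4411
S = Yd − C = 5730 − 4411 = 1319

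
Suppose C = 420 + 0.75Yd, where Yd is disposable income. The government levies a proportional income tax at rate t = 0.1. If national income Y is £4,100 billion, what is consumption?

Yd = (1 − 0.1)(4100) = 0.9(4100) = 3690
C = 420 + 0.75(3690) = 420 + 2767.5 = 3187.5

C = 3187.5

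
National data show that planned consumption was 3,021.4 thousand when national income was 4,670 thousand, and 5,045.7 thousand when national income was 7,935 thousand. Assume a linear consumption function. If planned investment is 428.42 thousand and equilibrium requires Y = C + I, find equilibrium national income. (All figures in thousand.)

MPC = (5045.7 − 3021.4)/(7935 − 4670) = 2024.3/3265 = 0.62
a = 3021.4 − 0.62(4670) = 126
Equilibrium: Y = 126 + 0.62Y + 428.42
0.38Y = 554.42, so Y = 554.42/0.38 = 1459

Y = 1459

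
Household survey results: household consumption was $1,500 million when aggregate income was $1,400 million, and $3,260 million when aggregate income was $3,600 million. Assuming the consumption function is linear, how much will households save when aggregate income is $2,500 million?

MPC = (3260 − 1500)/(3600 − 1400) = 1760/2200 = 0.8
a = 1500 − 0.8(1400) = 1500 − 1120 = 380
C = 380 + 0.8(2500) = 2380
S = 2500 − 2380 = 120

S = 120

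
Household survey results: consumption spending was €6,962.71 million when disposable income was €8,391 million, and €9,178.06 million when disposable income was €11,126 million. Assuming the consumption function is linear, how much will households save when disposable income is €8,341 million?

MPC = (9178.06 − 6962.71)/(11126 − 8391) = 2215.35/2735 = 0.81
a = 6962.71 − 0.81(8391) = 6962.71 − 6796.71 = 166
C = 166 + 0.81(8341) = 6922.21
S = 8341 − 6922.21 = 1418.79

S = 1418.79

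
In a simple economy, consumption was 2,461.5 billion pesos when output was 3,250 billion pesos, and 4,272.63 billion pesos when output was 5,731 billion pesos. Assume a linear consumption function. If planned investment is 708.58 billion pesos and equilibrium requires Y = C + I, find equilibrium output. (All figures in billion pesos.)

MPC = (4272.63 − 2461.5)/(5731 − 3250) = 1811.13/2481 = 0.73
a = 2461.5 − 0.73(3250) = 89
Equilibrium: Y = 89 + 0.73Y + 708.58
0.27Y = 797.58, so Y = 797.58/0.27 = 2954

Y = 2954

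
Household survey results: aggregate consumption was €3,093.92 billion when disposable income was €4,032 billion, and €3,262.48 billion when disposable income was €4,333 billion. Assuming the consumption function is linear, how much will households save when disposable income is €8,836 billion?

MPC = (3262.48 − 3093.92)/(4333 − 4032) = 168.56/301 = 0.56
a = 3093.92 − 0.56(4032) = 3093.92 − 2257.92 = 836
C = 836 + 0.56(8836) = 5784.16
S = 8836 − 5784.16 = 3051.84

S = 3051.84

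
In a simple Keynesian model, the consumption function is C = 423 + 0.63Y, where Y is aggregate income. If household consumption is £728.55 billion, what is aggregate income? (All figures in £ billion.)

423 + 0.63Y = 728.55
0.63Y = 305.55, so Y = 305.55/0.63 = 485

Y = 485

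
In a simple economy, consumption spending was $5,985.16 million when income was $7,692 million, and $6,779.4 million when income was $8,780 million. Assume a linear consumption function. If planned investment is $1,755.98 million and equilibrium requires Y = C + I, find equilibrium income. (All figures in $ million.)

Y = 7874

MPC = (6779.4 − 5985.16)/(8780 − 7692) = 794.24/1088 = 0.73
a = 5985.16 − 0.73(7692) = 370
Equilibrium: Y = 370 + 0.73Y + 1755.98
0.27Y = 2125.98, so Y = 2125.98/0.27 = 7874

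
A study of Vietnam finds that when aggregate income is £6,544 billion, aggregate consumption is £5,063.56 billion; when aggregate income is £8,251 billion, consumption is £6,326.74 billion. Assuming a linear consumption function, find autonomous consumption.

MPC = ΔC/ΔY = (6326.74 − 5063.56)/(8251 − 6544) = 1263.18/1707 = 0.74
a = C − MPC·Y = 5063.56 − 0.74(6544) = 5063.56 − 4842.56 = 221

a = 221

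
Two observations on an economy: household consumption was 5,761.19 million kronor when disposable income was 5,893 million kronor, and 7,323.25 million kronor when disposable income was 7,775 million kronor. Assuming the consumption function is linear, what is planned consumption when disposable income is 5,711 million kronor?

MPC = (7323.25 − 5761.19)/(7775 − 5893) = 1562.06/1882 = 0.83
a = 5761.19 − 0.83(5893) = 5761.19 − 4891.19 = 870
C = 870 + 0.83(5711) = 870 + 4740.13 = 5610.13

C = 5610.13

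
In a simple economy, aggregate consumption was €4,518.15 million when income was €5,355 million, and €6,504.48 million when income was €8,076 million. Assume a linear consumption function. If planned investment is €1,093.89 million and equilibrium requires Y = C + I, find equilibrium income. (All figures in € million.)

MPC = (6504.48 − 4518.15)/(8076 − 5355) = 1986.33/2721 = 0.73
a = 4518.15 − 0.73(5355) = 609
Equilibrium: Y = 609 + 0.73Y + 1093.89
0.27Y = 1702.89, so Y = 1702.89/0.27 = 6307

Y = 6307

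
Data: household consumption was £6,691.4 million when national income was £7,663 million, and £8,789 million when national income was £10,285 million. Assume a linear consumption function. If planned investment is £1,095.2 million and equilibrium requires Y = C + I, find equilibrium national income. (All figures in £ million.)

Y = 8281

MPC = (8789 − 6691.4)/(10285 − 7663) = 2097.6/2622 = 0.8
a = 6691.4 − 0.8(7663) = 561
Equilibrium: Y = 561 + 0.8Y + 1095.2
0.2Y = 1656.2, so Y = 1656.2/0.2 = 8281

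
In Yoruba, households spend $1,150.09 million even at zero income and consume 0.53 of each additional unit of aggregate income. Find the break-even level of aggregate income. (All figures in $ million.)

Y = 2447

At break-even, C = Y: 1150.09 + 0.53Y = Y
0.47Y = 1150.09, so Y = 1150.09/0.47 = 2447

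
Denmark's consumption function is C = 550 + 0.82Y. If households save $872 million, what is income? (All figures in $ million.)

S = Y − C = -550 + 0.18Y
-550 + 0.18Y = 872, so 0.18Y = 1422 and Y = 7900

Y = 7900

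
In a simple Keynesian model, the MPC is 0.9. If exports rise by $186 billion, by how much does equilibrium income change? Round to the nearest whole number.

ΔY ≈ 1860

The multiplier is 1/(1 − MPC) = 1/0.1.
ΔY = 186/0.1 = 1860.00 ≈ 1860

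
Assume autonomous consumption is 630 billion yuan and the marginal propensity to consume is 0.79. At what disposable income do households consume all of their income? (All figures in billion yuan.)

At break-even, C = Y: 630 + 0.79Y = Y
0.21Y = 630, so Y = 630/0.21 = 3000

Y = 3000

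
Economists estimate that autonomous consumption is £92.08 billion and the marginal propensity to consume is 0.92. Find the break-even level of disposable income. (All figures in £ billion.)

Y = 1151

At break-even, C = Y: 92.08 + 0.92Y = Y
0.08Y = 92.08, so Y = 92.08/0.08 = 1151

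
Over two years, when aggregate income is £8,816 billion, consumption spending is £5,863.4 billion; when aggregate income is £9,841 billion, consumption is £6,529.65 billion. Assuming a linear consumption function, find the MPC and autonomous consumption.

MPC = ΔC/ΔY = (6529.65 − 5863.4)/(9841 − 8816) = 666.25/1025 = 0.65
a = C − MPC·Y = 5863.4 − 0.65(8816) = 5863.4 − 5730.4 = 133

MPC = 0.65; a = 133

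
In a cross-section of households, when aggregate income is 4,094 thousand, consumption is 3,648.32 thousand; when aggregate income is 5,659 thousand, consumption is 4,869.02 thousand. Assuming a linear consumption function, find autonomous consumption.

MPC = ΔC/ΔY = (4869.02 − 3648.32)/(5659 − 4094) = 1220.7/1565 = 0.78
a = C − MPC·Y = 3648.32 − 0.78(4094) = 3648.32 − 3193.32 = 455

a = 455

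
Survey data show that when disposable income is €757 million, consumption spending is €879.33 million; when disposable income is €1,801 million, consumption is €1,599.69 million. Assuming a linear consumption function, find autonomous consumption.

a = 357

MPC = ΔC/ΔY = (1599.69 − 879.33)/(1801 − 757) = 720.36/1044 = 0.69
a = C − MPC·Y = 879.33 − 0.69(757) = 879.33 − 522.33 = 357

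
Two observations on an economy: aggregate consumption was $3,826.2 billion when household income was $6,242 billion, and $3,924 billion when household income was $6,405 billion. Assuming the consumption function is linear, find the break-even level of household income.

Y = 202.5

MPC = (3924 − 3826.2)/(6405 − 6242) = 97.8/163 = 0.6
a = 3826.2 − 0.6(6242) = 3826.2 − 3745.2 = 81
Break-even: Y = a/(1−MPC) = 81/0.4 = 202.5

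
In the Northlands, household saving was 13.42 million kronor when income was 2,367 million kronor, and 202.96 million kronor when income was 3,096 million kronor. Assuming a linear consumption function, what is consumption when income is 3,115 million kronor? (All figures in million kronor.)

C = 2907.1

MPS = ΔS/ΔY = (202.96 − 13.42)/(3096 − 2367) = 189.54/729 = 0.26
MPC = 1 − MPS = 0.74
Autonomous saving = 13.42 − 0.26(2367) = -602, so a = 602
C = 602 + 0.74(3115) = 602 + 2305.1 = 2907.1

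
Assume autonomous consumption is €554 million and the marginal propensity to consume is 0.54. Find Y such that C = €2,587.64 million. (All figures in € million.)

Y = 3766

554 + 0.54Y = 2587.64
0.54Y = 2033.64, so Y = 2033.64/0.54 = 3766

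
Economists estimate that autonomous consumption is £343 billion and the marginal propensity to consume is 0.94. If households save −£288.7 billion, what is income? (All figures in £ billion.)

Y = 905

S = Y − C = -343 + 0.06Y
-343 + 0.06Y = -288.7, so 0.06Y = 54.3 and Y = 905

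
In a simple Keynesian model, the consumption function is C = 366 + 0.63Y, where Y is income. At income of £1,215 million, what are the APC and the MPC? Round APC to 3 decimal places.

APC = 0.931; MPC = 0.63

MPC = 0.63 (the slope of the consumption function)
C = 366 + 0.63(1215) = 1131.45, so APC = 1131.45/1215 = 0.931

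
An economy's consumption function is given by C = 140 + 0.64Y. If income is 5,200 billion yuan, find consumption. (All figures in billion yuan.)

C = 3468

C = 140 + 0.64(5200) = 140 + 3328 = 3468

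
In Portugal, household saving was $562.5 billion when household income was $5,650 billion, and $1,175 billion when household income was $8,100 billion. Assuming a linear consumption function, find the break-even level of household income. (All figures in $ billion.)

Y = 3400

MPS = ΔS/ΔY = (1175 − 562.5)/(8100 − 5650) = 612.5/2450 = 0.25
MPC = 1 − MPS = 0.75
From S(5650) = 562.5: −a + 0.25(5650) = 562.5, so a = 1412.5 − 562.5 = 850
Break-even (S = 0): Y = a/MPS = 850/0.25 = 3400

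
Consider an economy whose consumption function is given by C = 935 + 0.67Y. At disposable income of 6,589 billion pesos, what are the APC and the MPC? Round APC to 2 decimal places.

APC = 0.81; MPC = 0.67

MPC = 0.67 (the slope of the consumption function)
C = 935 + 0.67(6589) = 5349.63, so APC = 5349.63/6589 = 0.81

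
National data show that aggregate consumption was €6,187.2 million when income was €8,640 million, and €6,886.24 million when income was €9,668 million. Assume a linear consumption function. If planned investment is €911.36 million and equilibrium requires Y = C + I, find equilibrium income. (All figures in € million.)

MPC = (6886.24 − 6187.2)/(9668 − 8640) = 699.04/1028 = 0.68
a = 6187.2 − 0.68(8640) = 312
Equilibrium: Y = 312 + 0.68Y + 911.36
0.32Y = 1223.36, so Y = 1223.36/0.32 = 3823

Y = 3823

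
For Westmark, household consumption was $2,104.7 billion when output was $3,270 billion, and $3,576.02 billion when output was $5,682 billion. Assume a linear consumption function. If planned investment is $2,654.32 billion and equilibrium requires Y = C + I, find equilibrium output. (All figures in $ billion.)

MPC = (3576.02 − 2104.7)/(5682 − 3270) = 1471.32/2412 = 0.61
a = 2104.7 − 0.61(3270) = 110
Equilibrium: Y = 110 + 0.61Y + 2654.32
0.39Y = 2764.32, so Y = 2764.32/0.39 = 7088

Y = 7088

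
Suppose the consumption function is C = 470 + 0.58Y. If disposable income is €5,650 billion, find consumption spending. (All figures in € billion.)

C = 3747

C = 470 + 0.58(5650) = 470 + 3277 = 3747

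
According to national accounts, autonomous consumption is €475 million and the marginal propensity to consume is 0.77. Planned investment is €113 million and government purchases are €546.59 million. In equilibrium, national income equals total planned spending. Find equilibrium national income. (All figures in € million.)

Y = 4933

Y = C + I + G = 475 + 0.77Y + 113 + 546.59
Y − 0.77Y = 1134.59
0.23Y = 1134.59, so Y = 1134.59/0.23 = 4933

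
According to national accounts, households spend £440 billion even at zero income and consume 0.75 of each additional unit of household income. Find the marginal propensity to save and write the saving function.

MPS = 1 − MPC = 1 − 0.75 = 0.25
S = Y − C = -440 + 0.25Y

MPS = 0.25; S = -440 + 0.25Y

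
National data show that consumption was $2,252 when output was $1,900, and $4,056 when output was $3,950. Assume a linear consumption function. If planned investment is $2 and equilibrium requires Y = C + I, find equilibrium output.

Y = 4850

MPC = (4056 − 2252)/(3950 − 1900) = 1804/2050 = 0.88
a = 2252 − 0.88(1900) = 580
Equilibrium: Y = 580 + 0.88Y + 2
0.12Y = 582, so Y = 582/0.12 = 4850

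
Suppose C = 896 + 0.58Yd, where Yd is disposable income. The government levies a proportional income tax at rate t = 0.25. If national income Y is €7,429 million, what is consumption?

Yd = (1 − 0.25)(7429) = 0.75(7429) = 5571.75
C = 896 + 0.58(5571.75) = 896 + 3231.615 = 4127.615

C = 4127.615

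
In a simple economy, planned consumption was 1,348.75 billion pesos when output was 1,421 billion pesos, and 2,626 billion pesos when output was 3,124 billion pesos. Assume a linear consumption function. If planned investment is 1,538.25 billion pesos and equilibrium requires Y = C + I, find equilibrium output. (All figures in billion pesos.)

Y = 7285

MPC = (2626 − 1348.75)/(3124 − 1421) = 1277.25/1703 = 0.75
a = 1348.75 − 0.75(1421) = 283
Equilibrium: Y = 283 + 0.75Y + 1538.25
0.25Y = 1821.25, so Y = 1821.25/0.25 = 7285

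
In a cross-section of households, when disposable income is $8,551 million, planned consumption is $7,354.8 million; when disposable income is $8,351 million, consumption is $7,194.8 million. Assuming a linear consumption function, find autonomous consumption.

a = 514

MPC = ΔC/ΔY = (7354.8 − 7194.8)/(8551 − 8351) = 160/200 = 0.8
a = C − MPC·Y = 7194.8 − 0.8(8351) = 7194.8 − 6680.8 = 514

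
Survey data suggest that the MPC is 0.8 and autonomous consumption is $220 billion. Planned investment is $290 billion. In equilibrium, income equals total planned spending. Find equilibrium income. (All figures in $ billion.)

Y = C + I = 220 + 0.8Y + 290
Y − 0.8Y = 510
0.2Y = 510, so Y = 510/0.2 = 2550

Y = 2550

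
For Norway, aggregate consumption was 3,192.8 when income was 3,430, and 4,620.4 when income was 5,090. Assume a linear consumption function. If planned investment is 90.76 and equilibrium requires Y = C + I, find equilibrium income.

Y = 2384

MPC = (4620.4 − 3192.8)/(5090 − 3430) = 1427.6/1660 = 0.86
a = 3192.8 − 0.86(3430) = 243
Equilibrium: Y = 243 + 0.86Y + 90.76
0.14Y = 333.76, so Y = 333.76/0.14 = 2384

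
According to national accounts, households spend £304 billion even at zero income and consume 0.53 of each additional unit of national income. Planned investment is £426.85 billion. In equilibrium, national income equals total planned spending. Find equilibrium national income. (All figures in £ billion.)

Y = 1555

Y = C + I = 304 + 0.53Y + 426.85
Y − 0.53Y = 730.85
0.47Y = 730.85, so Y = 730.85/0.47 = 1555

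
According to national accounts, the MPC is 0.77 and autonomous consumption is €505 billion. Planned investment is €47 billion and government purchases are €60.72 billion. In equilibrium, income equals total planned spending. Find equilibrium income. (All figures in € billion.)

Y = 2664

Y = C + I + G = 505 + 0.77Y + 47 + 60.72
Y − 0.77Y = 612.72
0.23Y = 612.72, so Y = 612.72/0.23 = 2664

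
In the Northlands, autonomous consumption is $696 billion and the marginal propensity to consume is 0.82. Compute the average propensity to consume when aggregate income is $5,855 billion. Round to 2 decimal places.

APC = 0.94

C = 696 + 0.82(5855) = 5497.1
APC = C/Y = 5497.1/5855 = 0.94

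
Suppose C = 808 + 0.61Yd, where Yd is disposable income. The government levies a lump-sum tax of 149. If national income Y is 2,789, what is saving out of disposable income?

Yd = Y − T = 2789 − 149 = 2640
C = 808 + 0.61(2640) = 808 + 1610.4 = 2418.4
S = Yd − C = 2640 − 2418.4 = 221.6

S = 221.6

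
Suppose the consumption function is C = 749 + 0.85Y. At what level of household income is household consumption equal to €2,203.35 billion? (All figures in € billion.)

Y = 1711

749 + 0.85Y = 2203.35
0.85Y = 1454.35, so Y = 1454.35/0.85 = 1711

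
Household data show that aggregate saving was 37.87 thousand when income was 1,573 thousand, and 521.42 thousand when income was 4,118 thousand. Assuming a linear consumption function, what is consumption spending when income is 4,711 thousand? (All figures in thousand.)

C = 4076.91

MPS = ΔS/ΔY = (521.42 − 37.87)/(4118 − 1573) = 483.55/2545 = 0.19
MPC = 1 − MPS = 0.81
Autonomous saving = 37.87 − 0.19(1573) = -261, so a = 261
C = 261 + 0.81(4711) = 261 + 3815.91 = 4076.91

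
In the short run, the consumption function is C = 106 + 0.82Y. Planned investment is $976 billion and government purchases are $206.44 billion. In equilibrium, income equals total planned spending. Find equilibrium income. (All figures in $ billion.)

Y = 7158

Y = C + I + G = 106 + 0.82Y + 976 + 206.44
Y − 0.82Y = 1288.44
0.18Y = 1288.44, so Y = 1288.44/0.18 = 7158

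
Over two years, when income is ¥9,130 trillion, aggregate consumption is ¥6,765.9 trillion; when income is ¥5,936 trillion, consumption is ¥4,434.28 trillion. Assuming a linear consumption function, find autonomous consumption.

MPC = ΔC/ΔY = (6765.9 − 4434.28)/(9130 − 5936) = 2331.62/3194 = 0.73
a = C − MPC·Y = 4434.28 − 0.73(5936) = 4434.28 − 4333.28 = 101

a = 101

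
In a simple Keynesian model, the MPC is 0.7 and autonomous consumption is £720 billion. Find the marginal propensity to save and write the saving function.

MPS = 0.3; S = -720 + 0.3Y

MPS = 1 − MPC = 1 − 0.7 = 0.3
S = Y − C = -720 + 0.3Y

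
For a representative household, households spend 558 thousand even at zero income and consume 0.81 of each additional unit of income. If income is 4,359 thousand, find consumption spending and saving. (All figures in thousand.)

C = 4088.79; S = 270.21

C = 558 + 0.81(4359) = 558 + 3530.79 = 4088.79
S = Y − C = 4359 − 4088.79 = 270.21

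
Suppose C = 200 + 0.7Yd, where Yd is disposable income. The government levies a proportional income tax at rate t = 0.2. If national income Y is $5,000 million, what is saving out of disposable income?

S = 1000

Yd = (1 − 0.2)(5000) = 0.8(5000) = 4000
C = 200 + 0.7(4000) = 200 + 2800 = 3000
S = Yd − C = 4000 − 3000 = 1000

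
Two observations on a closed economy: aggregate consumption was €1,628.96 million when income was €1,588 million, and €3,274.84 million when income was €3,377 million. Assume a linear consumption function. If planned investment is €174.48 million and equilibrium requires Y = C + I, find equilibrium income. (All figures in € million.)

MPC = (3274.84 − 1628.96)/(3377 − 1588) = 1645.88/1789 = 0.92
a = 1628.96 − 0.92(1588) = 168
Equilibrium: Y = 168 + 0.92Y + 174.48
0.08Y = 342.48, so Y = 342.48/0.08 = 4281

Y = 4281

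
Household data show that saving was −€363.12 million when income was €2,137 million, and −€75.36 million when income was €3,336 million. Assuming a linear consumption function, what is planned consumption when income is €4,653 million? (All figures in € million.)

MPS = ΔS/ΔY = (-75.36 − (-363.12))/(3336 − 2137) = 287.76/1199 = 0.24
MPC = 1 − MPS = 0.76
Autonomous saving = -363.12 − 0.24(2137) = -876, so a = 876
C = 876 + 0.76(4653) = 876 + 3536.28 = 4412.28

C = 4412.28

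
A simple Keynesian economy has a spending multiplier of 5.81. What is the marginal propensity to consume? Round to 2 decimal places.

MPC = 0.83

k = 1/(1 − MPC), so 1 − MPC = 1/k = 1/5.81 = 0.1721
MPC = 1 − 0.1721 = 0.83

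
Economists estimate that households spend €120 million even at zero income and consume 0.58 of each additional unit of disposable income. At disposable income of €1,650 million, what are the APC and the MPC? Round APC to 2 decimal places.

APC = 0.65; MPC = 0.58

MPC = 0.58 (the slope of the consumption function)
C = 120 + 0.58(1650) = 1077, so APC = 1077/1650 = 0.65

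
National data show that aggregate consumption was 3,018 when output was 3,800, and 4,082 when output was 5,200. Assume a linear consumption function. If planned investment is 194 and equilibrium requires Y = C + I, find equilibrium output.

Y = 1350

MPC = (4082 − 3018)/(5200 − 3800) = 1064/1400 = 0.76
a = 3018 − 0.76(3800) = 130
Equilibrium: Y = 130 + 0.76Y + 194
0.24Y = 324, so Y = 324/0.24 = 1350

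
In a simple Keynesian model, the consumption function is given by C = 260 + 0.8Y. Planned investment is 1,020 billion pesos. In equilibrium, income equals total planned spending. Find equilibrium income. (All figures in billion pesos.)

Y = 6400

Y = C + I = 260 + 0.8Y + 1020
Y − 0.8Y = 1280
0.2Y = 1280, so Y = 1280/0.2 = 6400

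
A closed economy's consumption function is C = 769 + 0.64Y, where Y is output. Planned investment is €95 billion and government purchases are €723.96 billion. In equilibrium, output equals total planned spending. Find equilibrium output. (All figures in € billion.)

Y = 4411

Y = C + I + G = 769 + 0.64Y + 95 + 723.96
Y − 0.64Y = 1587.96
0.36Y = 1587.96, so Y = 1587.96/0.36 = 4411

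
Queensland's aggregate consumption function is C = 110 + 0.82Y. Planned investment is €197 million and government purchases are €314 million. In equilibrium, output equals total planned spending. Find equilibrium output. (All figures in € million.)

Y = C + I + G = 110 + 0.82Y + 197 + 314
Y − 0.82Y = 621
0.18Y = 621, so Y = 621/0.18 = 3450

Y = 3450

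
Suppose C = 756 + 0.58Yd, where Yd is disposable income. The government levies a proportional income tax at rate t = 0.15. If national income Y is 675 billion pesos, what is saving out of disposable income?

Yd = (1 − 0.15)(675) = 0.85(675) = 573.75
C = 756 + 0.58(573.75) = 756 + 332.775 = 1088.775
S = Yd − C = 573.75 − 1088.775 = -515.025

S = -515.025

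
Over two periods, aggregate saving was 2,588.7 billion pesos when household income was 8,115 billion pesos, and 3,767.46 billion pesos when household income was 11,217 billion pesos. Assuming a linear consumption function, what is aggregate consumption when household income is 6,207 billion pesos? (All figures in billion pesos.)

MPS = ΔS/ΔY = (3767.46 − 2588.7)/(11217 − 8115) = 1178.76/3102 = 0.38
MPC = 1 − MPS = 0.62
Autonomous saving = 2588.7 − 0.38(8115) = -495, so a = 495
C = 495 + 0.62(6207) = 495 + 3848.34 = 4343.34

C = 4343.34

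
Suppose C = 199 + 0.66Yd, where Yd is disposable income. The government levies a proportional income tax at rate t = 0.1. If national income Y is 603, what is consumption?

Yd = (1 − 0.1)(603) = 0.9(603) = 542.7
C = 199 + 0.66(542.7) = 199 + 358.182 = 557.182

C = 557.182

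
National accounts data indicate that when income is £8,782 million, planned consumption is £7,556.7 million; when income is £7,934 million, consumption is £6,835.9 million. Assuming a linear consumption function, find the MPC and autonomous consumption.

MPC = ΔC/ΔY = (7556.7 − 6835.9)/(8782 − 7934) = 720.8/848 = 0.85
a = C − MPC·Y = 6835.9 − 0.85(7934) = 6835.9 − 6743.9 = 92

MPC = 0.85; a = 92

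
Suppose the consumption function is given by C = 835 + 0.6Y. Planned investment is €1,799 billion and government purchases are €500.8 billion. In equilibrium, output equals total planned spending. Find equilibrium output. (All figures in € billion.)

Y = C + I + G = 835 + 0.6Y + 1799 + 500.8
Y − 0.6Y = 3134.8
0.4Y = 3134.8, so Y = 3134.8/0.4 = 7837

Y = 7837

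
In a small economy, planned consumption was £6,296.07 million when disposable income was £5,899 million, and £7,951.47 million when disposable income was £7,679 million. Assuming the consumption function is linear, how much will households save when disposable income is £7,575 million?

MPC = (7951.47 − 6296.07)/(7679 − 5899) = 1655.4/1780 = 0.93
a = 6296.07 − 0.93(5899) = 6296.07 − 5486.07 = 810
C = 810 + 0.93(7575) = 7854.75
S = 7575 − 7854.75 = -279.75

S = -279.75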